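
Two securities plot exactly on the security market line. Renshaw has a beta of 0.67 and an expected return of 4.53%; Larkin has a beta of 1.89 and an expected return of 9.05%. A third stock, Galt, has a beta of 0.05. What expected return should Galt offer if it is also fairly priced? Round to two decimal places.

MRP (SML slope) = (9.05% − 4.53%) / (1.89 − 0.67) = 4.52% / 1.22 = 3.7049%
R_f (intercept) = 4.53% − 0.67 × 3.7049% = 2.0477%
E(R_Galt) = R_f + β × MRP = 2.0477% + 0.05 × 3.7049% = 2.23%

2.23%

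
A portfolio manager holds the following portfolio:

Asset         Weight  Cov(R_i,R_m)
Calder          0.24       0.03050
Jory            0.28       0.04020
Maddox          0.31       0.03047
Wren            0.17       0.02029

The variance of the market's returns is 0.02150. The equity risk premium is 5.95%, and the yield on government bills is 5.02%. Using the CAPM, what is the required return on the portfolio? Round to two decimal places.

β_Calder = 0.03050 / 0.02150 = 1.4186
β_Jory = 0.04020 / 0.02150 = 1.8698
β_Maddox = 0.03047 / 0.02150 = 1.4172
β_Wren = 0.02029 / 0.02150 = 0.9437
β_P = Σ w_i β_i = 0.24×1.4186 + 0.28×1.8698 + 0.31×1.4172 + 0.17×0.9437 = 1.4638
E(R_P) = R_f + β_P × MRP = 5.02% + 1.4638 × 5.95% = 13.73%

13.73%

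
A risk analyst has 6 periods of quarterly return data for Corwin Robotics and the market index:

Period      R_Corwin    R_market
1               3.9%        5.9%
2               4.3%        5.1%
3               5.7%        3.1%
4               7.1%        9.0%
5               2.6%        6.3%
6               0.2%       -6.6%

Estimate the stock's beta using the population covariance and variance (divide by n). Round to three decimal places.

0.345

Mean R_i = (3.9 + 4.3 + 5.7 + 7.1 + 2.6 + 0.2) / 6 = 3.9667%
Mean R_m = (5.9 + 5.1 + 3.1 + 9.0 + 6.3 − 6.6) / 6 = 3.8000%
Σ(R_i − R̄_i)(R_m − R̄_m) = 51.1300  ⇒  Cov = 51.1300 / 6 = 8.5217
Σ(R_m − R̄_m)² = 148.0400  ⇒  Var(R_m) = 148.0400 / 6 = 24.6733
β = Cov / Var(R_m) = 8.5217 / 24.6733 = 0.3454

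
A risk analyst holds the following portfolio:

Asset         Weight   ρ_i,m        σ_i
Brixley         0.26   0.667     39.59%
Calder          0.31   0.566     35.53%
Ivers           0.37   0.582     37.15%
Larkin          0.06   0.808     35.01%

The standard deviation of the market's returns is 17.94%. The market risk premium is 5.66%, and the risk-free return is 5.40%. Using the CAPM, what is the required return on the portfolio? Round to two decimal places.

12.59%

β_Brixley = 0.667 × 39.59% / 17.94% = 1.4719
β_Calder = 0.566 × 35.53% / 17.94% = 1.1210
β_Ivers = 0.582 × 37.15% / 17.94% = 1.2052
β_Larkin = 0.808 × 35.01% / 17.94% = 1.5768
β_P = Σ w_i β_i = 0.26×1.4719 + 0.31×1.1210 + 0.37×1.2052 + 0.06×1.5768 = 1.2707
E(R_P) = R_f + β_P × MRP = 5.40% + 1.2707 × 5.66% = 12.59%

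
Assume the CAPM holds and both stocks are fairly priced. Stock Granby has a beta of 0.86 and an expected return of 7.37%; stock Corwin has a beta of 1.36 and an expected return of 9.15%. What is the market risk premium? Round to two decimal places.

Both satisfy E(R) = R_f + β·MRP, so the slope of the SML is
MRP = (9.15% − 7.37%) / (1.36 − 0.86) = 1.78% / 0.50 = 3.5600%

3.56%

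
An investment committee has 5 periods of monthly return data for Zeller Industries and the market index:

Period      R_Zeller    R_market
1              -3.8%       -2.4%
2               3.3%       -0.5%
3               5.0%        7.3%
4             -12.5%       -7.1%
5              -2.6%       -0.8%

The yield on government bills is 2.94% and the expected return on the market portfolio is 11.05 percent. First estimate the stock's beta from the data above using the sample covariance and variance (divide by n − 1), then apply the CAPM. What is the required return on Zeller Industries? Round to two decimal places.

12.51%

Mean R_i = (-3.8 + 3.3 + 5.0 − 12.5 − 2.6) / 5 = -2.1200%
Mean R_m = (-2.4 − 0.5 + 7.3 − 7.1 − 0.8) / 5 = -0.7000%
Σ(R_i − R̄_i)(R_m − R̄_m) = 127.3800  ⇒  Cov = 127.3800 / 4 = 31.8450
Σ(R_m − R̄_m)² = 107.9000  ⇒  Var(R_m) = 107.9000 / 4 = 26.9750
β = Cov / Var(R_m) = 31.8450 / 26.9750 = 1.1805
MRP = 11.05% − 2.94% = 8.11%
E(R) = R_f + β × MRP = 2.94% + 1.1805 × 8.11% = 12.51%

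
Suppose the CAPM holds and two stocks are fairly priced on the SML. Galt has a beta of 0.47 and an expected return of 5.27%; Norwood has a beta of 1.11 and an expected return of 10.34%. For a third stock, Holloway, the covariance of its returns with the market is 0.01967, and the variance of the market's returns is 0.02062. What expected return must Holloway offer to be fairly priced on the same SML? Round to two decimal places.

MRP = (10.34% − 5.27%) / (1.11 − 0.47) = 7.9219%
R_f = 5.27% − 0.47 × 7.9219% = 1.5467%
β_Holloway = Cov / Var(R_m) = 0.01967 / 0.02062 = 0.9539
E(R_Holloway) = R_f + β × MRP = 1.5467% + 0.9539 × 7.9219% = 9.10%

9.10%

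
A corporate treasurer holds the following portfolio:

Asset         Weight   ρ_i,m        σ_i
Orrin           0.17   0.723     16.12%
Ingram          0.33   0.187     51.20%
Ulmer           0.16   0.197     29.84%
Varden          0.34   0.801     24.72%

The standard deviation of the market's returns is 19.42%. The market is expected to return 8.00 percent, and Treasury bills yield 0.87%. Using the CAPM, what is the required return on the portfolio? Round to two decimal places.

β_Orrin = 0.723 × 16.12% / 19.42% = 0.6001
β_Ingram = 0.187 × 51.20% / 19.42% = 0.4930
β_Ulmer = 0.197 × 29.84% / 19.42% = 0.3027
β_Varden = 0.801 × 24.72% / 19.42% = 1.0196
β_P = Σ w_i β_i = 0.17×0.6001 + 0.33×0.4930 + 0.16×0.3027 + 0.34×1.0196 = 0.6598
MRP = 8.00% − 0.87% = 7.13%
E(R_P) = R_f + β_P × MRP = 0.87% + 0.6598 × 7.13% = 5.57%

5.57%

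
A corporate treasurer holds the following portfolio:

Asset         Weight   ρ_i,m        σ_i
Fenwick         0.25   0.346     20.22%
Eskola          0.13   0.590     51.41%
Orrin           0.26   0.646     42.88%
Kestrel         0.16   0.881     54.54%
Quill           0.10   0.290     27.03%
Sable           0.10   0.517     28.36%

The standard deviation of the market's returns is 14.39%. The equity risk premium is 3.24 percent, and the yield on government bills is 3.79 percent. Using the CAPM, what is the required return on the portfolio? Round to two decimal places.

8.93%

β_Fenwick = 0.346 × 20.22% / 14.39% = 0.4862
β_Eskola = 0.590 × 51.41% / 14.39% = 2.1078
β_Orrin = 0.646 × 42.88% / 14.39% = 1.9250
β_Kestrel = 0.881 × 54.54% / 14.39% = 3.3391
β_Quill = 0.290 × 27.03% / 14.39% = 0.5447
β_Sable = 0.517 × 28.36% / 14.39% = 1.0189
β_P = Σ w_i β_i = 0.25×0.4862 + 0.13×2.1078 + 0.26×1.9250 + 0.16×3.3391 + 0.10×0.5447 + 0.10×1.0189 = 1.5867
E(R_P) = R_f + β_P × MRP = 3.79% + 1.5867 × 3.24% = 8.93%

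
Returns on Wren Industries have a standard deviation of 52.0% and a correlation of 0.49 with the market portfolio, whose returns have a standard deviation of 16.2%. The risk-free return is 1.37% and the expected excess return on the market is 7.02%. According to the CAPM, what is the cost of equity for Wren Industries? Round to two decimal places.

β = ρ × σ_i / σ_m = 0.49 × 52.0% / 16.2% = 1.5728
E(R) = 1.37% + 1.5728 × 7.02% = 12.41%

12.41%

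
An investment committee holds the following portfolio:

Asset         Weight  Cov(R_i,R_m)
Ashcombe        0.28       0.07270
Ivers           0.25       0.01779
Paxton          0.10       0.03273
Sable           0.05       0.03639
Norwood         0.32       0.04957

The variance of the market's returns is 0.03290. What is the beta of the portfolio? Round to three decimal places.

1.391

β_Ashcombe = 0.07270 / 0.03290 = 2.2097
β_Ivers = 0.01779 / 0.03290 = 0.5407
β_Paxton = 0.03273 / 0.03290 = 0.9948
β_Sable = 0.03639 / 0.03290 = 1.1061
β_Norwood = 0.04957 / 0.03290 = 1.5067
β_P = Σ w_i β_i = 0.28×2.2097 + 0.25×0.5407 + 0.10×0.9948 + 0.05×1.1061 + 0.32×1.5067 = 1.3908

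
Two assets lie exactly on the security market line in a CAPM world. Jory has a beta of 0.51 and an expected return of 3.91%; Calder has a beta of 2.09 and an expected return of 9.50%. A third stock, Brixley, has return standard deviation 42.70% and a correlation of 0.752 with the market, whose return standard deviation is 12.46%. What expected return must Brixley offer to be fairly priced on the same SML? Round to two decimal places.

MRP = (9.50% − 3.91%) / (2.09 − 0.51) = 3.5380%
R_f = 3.91% − 0.51 × 3.5380% = 2.1056%
β_Brixley = ρ·σ_i/σ_m = 0.752 × 42.70 / 12.46 = 2.5771
E(R_Brixley) = R_f + β × MRP = 2.1056% + 2.5771 × 3.5380% = 11.22%

11.22%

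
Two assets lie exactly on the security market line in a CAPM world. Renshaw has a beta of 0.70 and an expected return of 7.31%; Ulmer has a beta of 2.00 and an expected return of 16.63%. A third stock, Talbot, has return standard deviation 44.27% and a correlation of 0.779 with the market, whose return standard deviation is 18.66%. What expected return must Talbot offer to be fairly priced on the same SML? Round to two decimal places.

MRP = (16.63% − 7.31%) / (2.00 − 0.70) = 7.1692%
R_f = 7.31% − 0.70 × 7.1692% = 2.2916%
β_Talbot = ρ·σ_i/σ_m = 0.779 × 44.27 / 18.66 = 1.8481
E(R_Talbot) = R_f + β × MRP = 2.2916% + 1.8481 × 7.1692% = 15.54%

15.54%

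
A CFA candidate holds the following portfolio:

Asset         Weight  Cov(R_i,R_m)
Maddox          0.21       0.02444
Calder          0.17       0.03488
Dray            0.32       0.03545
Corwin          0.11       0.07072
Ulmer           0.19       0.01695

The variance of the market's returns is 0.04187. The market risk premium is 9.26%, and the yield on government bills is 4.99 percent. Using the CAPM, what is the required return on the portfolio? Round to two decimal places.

12.38%

β_Maddox = 0.02444 / 0.04187 = 0.5837
β_Calder = 0.03488 / 0.04187 = 0.8331
β_Dray = 0.03545 / 0.04187 = 0.8467
β_Corwin = 0.07072 / 0.04187 = 1.6890
β_Ulmer = 0.01695 / 0.04187 = 0.4048
β_P = Σ w_i β_i = 0.21×0.5837 + 0.17×0.8331 + 0.32×0.8467 + 0.11×1.6890 + 0.19×0.4048 = 0.7979
E(R_P) = R_f + β_P × MRP = 4.99% + 0.7979 × 9.26% = 12.38%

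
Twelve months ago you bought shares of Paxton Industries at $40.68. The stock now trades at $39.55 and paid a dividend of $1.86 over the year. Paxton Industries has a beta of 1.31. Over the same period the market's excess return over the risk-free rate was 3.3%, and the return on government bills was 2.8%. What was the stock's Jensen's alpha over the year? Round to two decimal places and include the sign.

Realised HPR = (P1 + D1 − P0) / P0 = (39.55 + 1.86 − 40.68) / 40.68 = 0.73 / 40.68 = 1.7945%
CAPM required = R_f + β·MRP = 2.8% + 1.31 × 3.3% = 7.1230%
α = realised − required = 1.7945% − 7.1230% = -5.33%

-5.33%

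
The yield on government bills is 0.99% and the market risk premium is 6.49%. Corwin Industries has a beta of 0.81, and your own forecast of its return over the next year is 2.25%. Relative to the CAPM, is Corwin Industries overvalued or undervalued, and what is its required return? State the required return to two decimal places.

Required return = R_f + β·MRP = 0.99% + 0.81 × 6.49% = 6.25%
Forecast 2.25% < required 6.25% → the stock plots below the SML → overvalued.

Overvalued; required return 6.25%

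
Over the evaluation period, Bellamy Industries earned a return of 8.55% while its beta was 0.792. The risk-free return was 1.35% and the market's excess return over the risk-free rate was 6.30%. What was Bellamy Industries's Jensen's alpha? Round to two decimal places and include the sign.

CAPM benchmark = R_f + β(R_m − R_f) = 1.35% + 0.792 × 6.30% = 6.33960%
α = actual − benchmark = 8.55% − 6.33960% = +2.21%

+2.21%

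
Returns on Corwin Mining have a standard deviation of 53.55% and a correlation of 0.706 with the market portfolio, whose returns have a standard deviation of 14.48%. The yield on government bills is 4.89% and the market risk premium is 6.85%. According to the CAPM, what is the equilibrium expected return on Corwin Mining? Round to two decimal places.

22.77%

β = ρ × σ_i / σ_m = 0.706 × 53.55% / 14.48% = 2.6109
E(R) = 4.89% + 2.6109 × 6.85% = 22.77%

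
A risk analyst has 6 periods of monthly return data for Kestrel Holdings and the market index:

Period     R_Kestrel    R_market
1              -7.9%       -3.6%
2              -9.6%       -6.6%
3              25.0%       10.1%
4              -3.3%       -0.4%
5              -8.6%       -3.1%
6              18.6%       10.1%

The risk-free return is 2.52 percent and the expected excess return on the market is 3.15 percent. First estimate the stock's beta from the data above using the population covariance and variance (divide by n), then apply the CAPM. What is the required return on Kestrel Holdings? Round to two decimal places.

9.04%

Mean R_i = (-7.9 − 9.6 + 25.0 − 3.3 − 8.6 + 18.6) / 6 = 2.3667%
Mean R_m = (-3.6 − 6.6 + 10.1 − 0.4 − 3.1 + 10.1) / 6 = 1.0833%
Σ(R_i − R̄_i)(R_m − R̄_m) = 544.7567  ⇒  Cov = 544.7567 / 6 = 90.7928
Σ(R_m − R̄_m)² = 263.2683  ⇒  Var(R_m) = 263.2683 / 6 = 43.8781
β = Cov / Var(R_m) = 90.7928 / 43.8781 = 2.0692
E(R) = R_f + β × MRP = 2.52% + 2.0692 × 3.15% = 9.04%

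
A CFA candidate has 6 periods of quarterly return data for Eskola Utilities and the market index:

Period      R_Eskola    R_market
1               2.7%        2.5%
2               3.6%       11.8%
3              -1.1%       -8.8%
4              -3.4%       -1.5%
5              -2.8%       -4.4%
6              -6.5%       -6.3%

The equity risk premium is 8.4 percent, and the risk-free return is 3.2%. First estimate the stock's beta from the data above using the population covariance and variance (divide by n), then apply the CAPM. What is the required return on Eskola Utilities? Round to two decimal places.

6.51%

Mean R_i = (2.7 + 3.6 − 1.1 − 3.4 − 2.8 − 6.5) / 6 = -1.2500%
Mean R_m = (2.5 + 11.8 − 8.8 − 1.5 − 4.4 − 6.3) / 6 = -1.1167%
Σ(R_i − R̄_i)(R_m − R̄_m) = 108.9050  ⇒  Cov = 108.9050 / 6 = 18.1508
Σ(R_m − R̄_m)² = 276.7483  ⇒  Var(R_m) = 276.7483 / 6 = 46.1247
β = Cov / Var(R_m) = 18.1508 / 46.1247 = 0.3935
E(R) = R_f + β × MRP = 3.2% + 0.3935 × 8.4% = 6.51%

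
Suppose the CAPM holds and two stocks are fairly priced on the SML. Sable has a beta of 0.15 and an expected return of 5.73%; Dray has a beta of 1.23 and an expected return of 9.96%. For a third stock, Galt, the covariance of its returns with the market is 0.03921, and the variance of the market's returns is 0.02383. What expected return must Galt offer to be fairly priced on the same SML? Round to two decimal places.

11.59%

MRP = (9.96% − 5.73%) / (1.23 − 0.15) = 3.9167%
R_f = 5.73% − 0.15 × 3.9167% = 5.1425%
β_Galt = Cov / Var(R_m) = 0.03921 / 0.02383 = 1.6454
E(R_Galt) = R_f + β × MRP = 5.1425% + 1.6454 × 3.9167% = 11.59%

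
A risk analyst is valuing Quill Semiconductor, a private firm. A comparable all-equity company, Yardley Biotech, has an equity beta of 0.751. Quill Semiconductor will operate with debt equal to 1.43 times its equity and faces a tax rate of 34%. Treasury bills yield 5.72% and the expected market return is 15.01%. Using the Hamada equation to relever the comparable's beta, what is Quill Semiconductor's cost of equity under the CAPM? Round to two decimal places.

β_L = β_U × [1 + (1 − t)(D/E)] = 0.751 × [1 + (1 − 0.34) × 1.43]
    = 0.751 × [1 + 0.66 × 1.43] = 0.751 × 1.9438 = 1.4598
MRP = 15.01% − 5.72% = 9.29%
E(R) = R_f + β_L × MRP = 5.72% + 1.4598 × 9.29% = 19.28%

19.28%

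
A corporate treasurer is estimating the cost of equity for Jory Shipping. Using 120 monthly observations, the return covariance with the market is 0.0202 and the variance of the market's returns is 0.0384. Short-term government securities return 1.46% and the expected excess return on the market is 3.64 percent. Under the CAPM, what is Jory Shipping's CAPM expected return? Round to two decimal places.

β = Cov(R_i, R_m) / Var(R_m) = 0.0202 / 0.0384 = 0.5260
E(R) = R_f + β × MRP = 1.46% + 0.5260 × 3.64% = 3.37%

3.37%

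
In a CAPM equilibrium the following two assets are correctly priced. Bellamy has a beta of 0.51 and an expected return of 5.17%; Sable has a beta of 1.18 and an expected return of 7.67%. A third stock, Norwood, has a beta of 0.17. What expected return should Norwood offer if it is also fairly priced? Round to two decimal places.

3.90%

MRP (SML slope) = (7.67% − 5.17%) / (1.18 − 0.51) = 2.50% / 0.67 = 3.7313%
R_f (intercept) = 5.17% − 0.51 × 3.7313% = 3.2670%
E(R_Norwood) = R_f + β × MRP = 3.2670% + 0.17 × 3.7313% = 3.90%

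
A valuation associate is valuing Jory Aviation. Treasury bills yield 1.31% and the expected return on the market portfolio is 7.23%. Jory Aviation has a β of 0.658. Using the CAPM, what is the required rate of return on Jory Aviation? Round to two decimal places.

Market risk premium = E(R_m) − R_f = 7.23% − 1.31% = 5.92%
E(R) = R_f + β × MRP = 1.31% + 0.658 × 5.92% = 5.21%

5.21%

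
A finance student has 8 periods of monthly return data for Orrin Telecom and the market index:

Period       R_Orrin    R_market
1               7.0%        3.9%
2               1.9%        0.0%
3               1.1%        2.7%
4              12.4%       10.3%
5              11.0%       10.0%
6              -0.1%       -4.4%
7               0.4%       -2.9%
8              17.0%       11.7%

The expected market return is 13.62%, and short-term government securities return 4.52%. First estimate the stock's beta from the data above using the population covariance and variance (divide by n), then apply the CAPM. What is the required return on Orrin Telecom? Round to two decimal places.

Mean R_i = (7.0 + 1.9 + 1.1 + 12.4 + 11.0 − 0.1 + 0.4 + 17.0) / 8 = 6.3375%
Mean R_m = (3.9 + 0.0 + 2.7 + 10.3 + 10.0 − 4.4 − 2.9 + 11.7) / 8 = 3.9125%
Σ(R_i − R̄_i)(R_m − R̄_m) = 267.8063  ⇒  Cov = 267.8063 / 8 = 33.4758
Σ(R_m − R̄_m)² = 270.7888  ⇒  Var(R_m) = 270.7888 / 8 = 33.8486
β = Cov / Var(R_m) = 33.4758 / 33.8486 = 0.9890
MRP = 13.62% − 4.52% = 9.10%
E(R) = R_f + β × MRP = 4.52% + 0.9890 × 9.10% = 13.52%

13.52%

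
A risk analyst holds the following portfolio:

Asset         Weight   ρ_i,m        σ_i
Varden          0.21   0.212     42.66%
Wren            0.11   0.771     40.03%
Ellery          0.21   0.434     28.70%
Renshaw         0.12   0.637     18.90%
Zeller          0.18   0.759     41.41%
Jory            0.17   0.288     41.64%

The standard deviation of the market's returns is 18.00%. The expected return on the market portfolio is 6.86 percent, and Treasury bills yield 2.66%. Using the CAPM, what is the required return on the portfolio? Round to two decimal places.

6.64%

β_Varden = 0.212 × 42.66% / 18.00% = 0.5024
β_Wren = 0.771 × 40.03% / 18.00% = 1.7146
β_Ellery = 0.434 × 28.70% / 18.00% = 0.6920
β_Renshaw = 0.637 × 18.90% / 18.00% = 0.6689
β_Zeller = 0.759 × 41.41% / 18.00% = 1.7461
β_Jory = 0.288 × 41.64% / 18.00% = 0.6662
β_P = Σ w_i β_i = 0.21×0.5024 + 0.11×1.7146 + 0.21×0.6920 + 0.12×0.6689 + 0.18×1.7461 + 0.17×0.6662 = 0.9473
MRP = 6.86% − 2.66% = 4.20%
E(R_P) = R_f + β_P × MRP = 2.66% + 0.9473 × 4.20% = 6.64%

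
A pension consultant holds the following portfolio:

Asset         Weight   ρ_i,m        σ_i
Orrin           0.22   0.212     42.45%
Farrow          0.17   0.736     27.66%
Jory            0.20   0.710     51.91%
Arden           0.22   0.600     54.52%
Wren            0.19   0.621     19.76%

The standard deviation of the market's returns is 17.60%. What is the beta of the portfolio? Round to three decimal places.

1.269

β_Orrin = 0.212 × 42.45% / 17.60% = 0.5113
β_Farrow = 0.736 × 27.66% / 17.60% = 1.1567
β_Jory = 0.710 × 51.91% / 17.60% = 2.0941
β_Arden = 0.600 × 54.52% / 17.60% = 1.8586
β_Wren = 0.621 × 19.76% / 17.60% = 0.6972
β_P = Σ w_i β_i = 0.22×0.5113 + 0.17×1.1567 + 0.20×2.0941 + 0.22×1.8586 + 0.19×0.6972 = 1.2693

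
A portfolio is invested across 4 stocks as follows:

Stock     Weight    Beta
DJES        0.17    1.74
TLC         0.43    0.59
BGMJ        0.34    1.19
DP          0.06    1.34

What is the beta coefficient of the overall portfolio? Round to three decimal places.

β_P = Σ w_i β_i = 0.17×1.74 + 0.43×0.59 + 0.34×1.19 + 0.06×1.34 = 1.0345

1.035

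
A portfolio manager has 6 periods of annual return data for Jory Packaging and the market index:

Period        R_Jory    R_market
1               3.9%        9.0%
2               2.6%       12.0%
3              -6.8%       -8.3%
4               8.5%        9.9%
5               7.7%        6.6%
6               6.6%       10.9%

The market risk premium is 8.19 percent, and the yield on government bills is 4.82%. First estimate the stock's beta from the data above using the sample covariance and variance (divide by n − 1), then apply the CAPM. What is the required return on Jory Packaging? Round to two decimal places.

Mean R_i = (3.9 + 2.6 − 6.8 + 8.5 + 7.7 + 6.6) / 6 = 3.7500%
Mean R_m = (9.0 + 12.0 − 8.3 + 9.9 + 6.6 + 10.9) / 6 = 6.6833%
Σ(R_i − R̄_i)(R_m − R̄_m) = 179.2750  ⇒  Cov = 179.2750 / 5 = 35.8550
Σ(R_m − R̄_m)² = 286.2683  ⇒  Var(R_m) = 286.2683 / 5 = 57.2537
β = Cov / Var(R_m) = 35.8550 / 57.2537 = 0.6262
E(R) = R_f + β × MRP = 4.82% + 0.6262 × 8.19% = 9.95%

9.95%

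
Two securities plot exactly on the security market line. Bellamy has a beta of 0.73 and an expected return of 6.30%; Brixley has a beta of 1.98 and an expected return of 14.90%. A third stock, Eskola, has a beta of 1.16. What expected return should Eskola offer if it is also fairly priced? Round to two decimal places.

MRP (SML slope) = (14.90% − 6.30%) / (1.98 − 0.73) = 8.60% / 1.25 = 6.8800%
R_f (intercept) = 6.30% − 0.73 × 6.8800% = 1.2776%
E(R_Eskola) = R_f + β × MRP = 1.2776% + 1.16 × 6.8800% = 9.26%

9.26%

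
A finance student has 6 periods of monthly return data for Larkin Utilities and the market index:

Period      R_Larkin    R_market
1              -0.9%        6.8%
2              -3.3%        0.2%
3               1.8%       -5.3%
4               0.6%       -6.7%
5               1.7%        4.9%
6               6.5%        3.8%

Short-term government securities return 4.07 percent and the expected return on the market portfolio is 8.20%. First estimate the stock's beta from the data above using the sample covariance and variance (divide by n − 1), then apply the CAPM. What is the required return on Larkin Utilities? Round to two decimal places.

Mean R_i = (-0.9 − 3.3 + 1.8 + 0.6 + 1.7 + 6.5) / 6 = 1.0667%
Mean R_m = (6.8 + 0.2 − 5.3 − 6.7 + 4.9 + 3.8) / 6 = 0.6167%
Σ(R_i − R̄_i)(R_m − R̄_m) = 8.7433  ⇒  Cov = 8.7433 / 5 = 1.7487
Σ(R_m − R̄_m)² = 155.4283  ⇒  Var(R_m) = 155.4283 / 5 = 31.0857
β = Cov / Var(R_m) = 1.7487 / 31.0857 = 0.0563
MRP = 8.20% − 4.07% = 4.13%
E(R) = R_f + β × MRP = 4.07% + 0.0563 × 4.13% = 4.30%

4.30%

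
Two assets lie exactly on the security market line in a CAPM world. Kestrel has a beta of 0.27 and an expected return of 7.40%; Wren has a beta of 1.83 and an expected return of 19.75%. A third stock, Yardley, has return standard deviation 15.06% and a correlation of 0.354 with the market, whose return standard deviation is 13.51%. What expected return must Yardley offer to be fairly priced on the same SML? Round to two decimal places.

8.39%

MRP = (19.75% − 7.40%) / (1.83 − 0.27) = 7.9167%
R_f = 7.40% − 0.27 × 7.9167% = 5.2625%
β_Yardley = ρ·σ_i/σ_m = 0.354 × 15.06 / 13.51 = 0.3946
E(R_Yardley) = R_f + β × MRP = 5.2625% + 0.3946 × 7.9167% = 8.39%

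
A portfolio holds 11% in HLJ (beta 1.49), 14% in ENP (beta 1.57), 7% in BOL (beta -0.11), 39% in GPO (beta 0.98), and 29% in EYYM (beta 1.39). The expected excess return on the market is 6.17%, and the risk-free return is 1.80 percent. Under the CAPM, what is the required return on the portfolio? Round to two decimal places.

β_P = Σ w_i β_i = 0.11×1.49 + 0.14×1.57 + 0.07×-0.11 + 0.39×0.98 + 0.29×1.39 = 1.1613
E(R_P) = R_f + β_P × MRP = 1.80% + 1.1613 × 6.17% = 8.97%

8.97%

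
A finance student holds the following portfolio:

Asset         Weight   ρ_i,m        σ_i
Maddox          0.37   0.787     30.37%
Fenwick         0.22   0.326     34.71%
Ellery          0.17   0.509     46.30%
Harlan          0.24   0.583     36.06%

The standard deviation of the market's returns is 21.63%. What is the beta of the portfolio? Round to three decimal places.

0.942

β_Maddox = 0.787 × 30.37% / 21.63% = 1.1050
β_Fenwick = 0.326 × 34.71% / 21.63% = 0.5231
β_Ellery = 0.509 × 46.30% / 21.63% = 1.0895
β_Harlan = 0.583 × 36.06% / 21.63% = 0.9719
β_P = Σ w_i β_i = 0.37×1.1050 + 0.22×0.5231 + 0.17×1.0895 + 0.24×0.9719 = 0.9424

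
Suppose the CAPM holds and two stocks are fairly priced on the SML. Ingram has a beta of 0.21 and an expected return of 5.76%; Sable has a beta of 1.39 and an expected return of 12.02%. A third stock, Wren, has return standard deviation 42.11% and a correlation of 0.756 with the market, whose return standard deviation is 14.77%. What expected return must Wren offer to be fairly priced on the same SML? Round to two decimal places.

MRP = (12.02% − 5.76%) / (1.39 − 0.21) = 5.3051%
R_f = 5.76% − 0.21 × 5.3051% = 4.6459%
β_Wren = ρ·σ_i/σ_m = 0.756 × 42.11 / 14.77 = 2.1554
E(R_Wren) = R_f + β × MRP = 4.6459% + 2.1554 × 5.3051% = 16.08%

16.08%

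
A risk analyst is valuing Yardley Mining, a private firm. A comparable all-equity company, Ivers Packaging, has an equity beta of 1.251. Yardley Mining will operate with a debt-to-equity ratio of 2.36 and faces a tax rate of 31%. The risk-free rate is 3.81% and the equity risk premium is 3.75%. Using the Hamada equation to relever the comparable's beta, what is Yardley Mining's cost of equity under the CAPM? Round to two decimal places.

16.14%

β_L = β_U × [1 + (1 − t)(D/E)] = 1.251 × [1 + (1 − 0.31) × 2.36]
    = 1.251 × [1 + 0.69 × 2.36] = 1.251 × 2.6284 = 3.2881
E(R) = R_f + β_L × MRP = 3.81% + 3.2881 × 3.75% = 16.14%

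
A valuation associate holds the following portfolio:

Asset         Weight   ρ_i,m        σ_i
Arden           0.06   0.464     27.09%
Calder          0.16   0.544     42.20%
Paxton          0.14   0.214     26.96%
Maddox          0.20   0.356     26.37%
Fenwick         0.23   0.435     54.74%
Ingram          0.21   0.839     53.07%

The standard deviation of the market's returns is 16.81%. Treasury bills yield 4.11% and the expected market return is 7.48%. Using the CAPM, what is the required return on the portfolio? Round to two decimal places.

8.51%

β_Arden = 0.464 × 27.09% / 16.81% = 0.7478
β_Calder = 0.544 × 42.20% / 16.81% = 1.3657
β_Paxton = 0.214 × 26.96% / 16.81% = 0.3432
β_Maddox = 0.356 × 26.37% / 16.81% = 0.5585
β_Fenwick = 0.435 × 54.74% / 16.81% = 1.4165
β_Ingram = 0.839 × 53.07% / 16.81% = 2.6488
β_P = Σ w_i β_i = 0.06×0.7478 + 0.16×1.3657 + 0.14×0.3432 + 0.20×0.5585 + 0.23×1.4165 + 0.21×2.6488 = 1.3052
MRP = 7.48% − 4.11% = 3.37%
E(R_P) = R_f + β_P × MRP = 4.11% + 1.3052 × 3.37% = 8.51%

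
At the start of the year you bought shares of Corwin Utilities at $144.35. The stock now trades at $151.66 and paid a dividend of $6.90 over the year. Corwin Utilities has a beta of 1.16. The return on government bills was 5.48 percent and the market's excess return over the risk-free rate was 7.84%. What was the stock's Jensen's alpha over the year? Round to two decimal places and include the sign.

-4.73%

Realised HPR = (P1 + D1 − P0) / P0 = (151.66 + 6.90 − 144.35) / 144.35 = 14.21 / 144.35 = 9.8441%
CAPM required = R_f + β·MRP = 5.48% + 1.16 × 7.84% = 14.5744%
α = realised − required = 9.8441% − 14.5744% = -4.73%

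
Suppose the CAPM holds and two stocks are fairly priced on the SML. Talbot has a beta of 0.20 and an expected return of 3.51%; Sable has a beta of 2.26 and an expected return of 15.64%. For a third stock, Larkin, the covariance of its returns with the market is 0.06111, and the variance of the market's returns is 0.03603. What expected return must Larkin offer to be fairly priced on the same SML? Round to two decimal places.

12.32%

MRP = (15.64% − 3.51%) / (2.26 − 0.20) = 5.8883%
R_f = 3.51% − 0.20 × 5.8883% = 2.3323%
β_Larkin = Cov / Var(R_m) = 0.06111 / 0.03603 = 1.6961
E(R_Larkin) = R_f + β × MRP = 2.3323% + 1.6961 × 5.8883% = 12.32%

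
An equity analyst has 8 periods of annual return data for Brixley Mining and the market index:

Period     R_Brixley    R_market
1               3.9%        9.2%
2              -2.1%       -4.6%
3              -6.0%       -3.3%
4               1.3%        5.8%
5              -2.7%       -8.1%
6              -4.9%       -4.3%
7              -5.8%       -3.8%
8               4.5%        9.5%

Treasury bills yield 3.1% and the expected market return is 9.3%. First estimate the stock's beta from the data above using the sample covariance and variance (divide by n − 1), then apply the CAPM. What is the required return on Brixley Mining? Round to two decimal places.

6.41%

Mean R_i = (3.9 − 2.1 − 6.0 + 1.3 − 2.7 − 4.9 − 5.8 + 4.5) / 8 = -1.4750%
Mean R_m = (9.2 − 4.6 − 3.3 + 5.8 − 8.1 − 4.3 − 3.8 + 9.5) / 8 = 0.0500%
Σ(R_i − R̄_i)(R_m − R̄_m) = 181.2000  ⇒  Cov = 181.2000 / 7 = 25.8857
Σ(R_m − R̄_m)² = 339.1000  ⇒  Var(R_m) = 339.1000 / 7 = 48.4429
β = Cov / Var(R_m) = 25.8857 / 48.4429 = 0.5344
MRP = 9.3% − 3.1% = 6.20%
E(R) = R_f + β × MRP = 3.1% + 0.5344 × 6.2% = 6.41%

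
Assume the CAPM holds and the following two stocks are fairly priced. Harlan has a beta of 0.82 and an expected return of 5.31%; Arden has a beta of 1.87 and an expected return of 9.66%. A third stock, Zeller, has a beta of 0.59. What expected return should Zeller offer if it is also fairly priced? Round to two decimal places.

4.36%

MRP (SML slope) = (9.66% − 5.31%) / (1.87 − 0.82) = 4.35% / 1.05 = 4.1429%
R_f (intercept) = 5.31% − 0.82 × 4.1429% = 1.9128%
E(R_Zeller) = R_f + β × MRP = 1.9128% + 0.59 × 4.1429% = 4.36%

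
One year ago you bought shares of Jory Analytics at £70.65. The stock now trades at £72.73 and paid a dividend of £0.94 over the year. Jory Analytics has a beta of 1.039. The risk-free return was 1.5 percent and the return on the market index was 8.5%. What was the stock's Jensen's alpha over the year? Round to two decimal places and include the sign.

-4.50%

Realised HPR = (P1 + D1 − P0) / P0 = (72.73 + 0.94 − 70.65) / 70.65 = 3.02 / 70.65 = 4.2746%
MRP = 8.5% − 1.5% = 7.00%
CAPM required = R_f + β·MRP = 1.5% + 1.039 × 7.0% = 8.7730%
α = realised − required = 4.2746% − 8.7730% = -4.50%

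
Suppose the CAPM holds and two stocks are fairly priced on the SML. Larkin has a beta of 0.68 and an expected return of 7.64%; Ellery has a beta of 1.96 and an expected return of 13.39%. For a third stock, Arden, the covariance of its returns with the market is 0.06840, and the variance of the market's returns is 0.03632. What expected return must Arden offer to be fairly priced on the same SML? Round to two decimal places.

MRP = (13.39% − 7.64%) / (1.96 − 0.68) = 4.4922%
R_f = 7.64% − 0.68 × 4.4922% = 4.5853%
β_Arden = Cov / Var(R_m) = 0.06840 / 0.03632 = 1.8833
E(R_Arden) = R_f + β × MRP = 4.5853% + 1.8833 × 4.4922% = 13.05%

13.05%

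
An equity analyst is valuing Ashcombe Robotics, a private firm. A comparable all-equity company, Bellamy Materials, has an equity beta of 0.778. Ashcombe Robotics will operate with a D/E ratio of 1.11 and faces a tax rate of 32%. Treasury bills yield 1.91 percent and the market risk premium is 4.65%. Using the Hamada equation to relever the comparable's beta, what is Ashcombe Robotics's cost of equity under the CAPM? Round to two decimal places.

8.26%

β_L = β_U × [1 + (1 − t)(D/E)] = 0.778 × [1 + (1 − 0.32) × 1.11]
    = 0.778 × [1 + 0.68 × 1.11] = 0.778 × 1.7548 = 1.3652
E(R) = R_f + β_L × MRP = 1.91% + 1.3652 × 4.65% = 8.26%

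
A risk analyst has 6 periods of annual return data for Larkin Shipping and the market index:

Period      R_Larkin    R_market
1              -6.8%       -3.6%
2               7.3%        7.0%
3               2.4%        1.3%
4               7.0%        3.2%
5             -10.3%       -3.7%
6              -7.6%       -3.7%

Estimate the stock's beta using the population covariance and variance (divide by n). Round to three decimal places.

1.660

Mean R_i = (-6.8 + 7.3 + 2.4 + 7.0 − 10.3 − 7.6) / 6 = -1.3333%
Mean R_m = (-3.6 + 7.0 + 1.3 + 3.2 − 3.7 − 3.7) / 6 = 0.0833%
Σ(R_i − R̄_i)(R_m − R̄_m) = 167.9967  ⇒  Cov = 167.9967 / 6 = 27.9995
Σ(R_m − R̄_m)² = 101.2283  ⇒  Var(R_m) = 101.2283 / 6 = 16.8714
β = Cov / Var(R_m) = 27.9995 / 16.8714 = 1.6596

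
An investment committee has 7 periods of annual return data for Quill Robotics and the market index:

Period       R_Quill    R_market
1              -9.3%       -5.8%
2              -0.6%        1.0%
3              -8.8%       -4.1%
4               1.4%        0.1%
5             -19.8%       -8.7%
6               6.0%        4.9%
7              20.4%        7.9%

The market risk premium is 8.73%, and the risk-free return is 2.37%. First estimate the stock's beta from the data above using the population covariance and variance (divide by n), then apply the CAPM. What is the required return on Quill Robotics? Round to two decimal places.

Mean R_i = (-9.3 − 0.6 − 8.8 + 1.4 − 19.8 + 6.0 + 20.4) / 7 = -1.5286%
Mean R_m = (-5.8 + 1.0 − 4.1 + 0.1 − 8.7 + 4.9 + 7.9) / 7 = -0.6714%
Σ(R_i − R̄_i)(R_m − R̄_m) = 445.1957  ⇒  Cov = 445.1957 / 7 = 63.5994
Σ(R_m − R̄_m)² = 210.4143  ⇒  Var(R_m) = 210.4143 / 7 = 30.0592
β = Cov / Var(R_m) = 63.5994 / 30.0592 = 2.1158
E(R) = R_f + β × MRP = 2.37% + 2.1158 × 8.73% = 20.84%

20.84%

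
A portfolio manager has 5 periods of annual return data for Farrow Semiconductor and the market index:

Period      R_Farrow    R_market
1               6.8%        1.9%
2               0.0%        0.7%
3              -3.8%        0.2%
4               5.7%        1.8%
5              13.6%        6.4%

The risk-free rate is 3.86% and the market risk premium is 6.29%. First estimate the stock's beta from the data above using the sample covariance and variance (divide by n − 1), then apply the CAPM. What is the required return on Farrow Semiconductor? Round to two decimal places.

Mean R_i = (6.8 + 0.0 − 3.8 + 5.7 + 13.6) / 5 = 4.4600%
Mean R_m = (1.9 + 0.7 + 0.2 + 1.8 + 6.4) / 5 = 2.2000%
Σ(R_i − R̄_i)(R_m − R̄_m) = 60.4000  ⇒  Cov = 60.4000 / 4 = 15.1000
Σ(R_m − R̄_m)² = 24.1400  ⇒  Var(R_m) = 24.1400 / 4 = 6.0350
β = Cov / Var(R_m) = 15.1000 / 6.0350 = 2.5021
E(R) = R_f + β × MRP = 3.86% + 2.5021 × 6.29% = 19.60%

19.60%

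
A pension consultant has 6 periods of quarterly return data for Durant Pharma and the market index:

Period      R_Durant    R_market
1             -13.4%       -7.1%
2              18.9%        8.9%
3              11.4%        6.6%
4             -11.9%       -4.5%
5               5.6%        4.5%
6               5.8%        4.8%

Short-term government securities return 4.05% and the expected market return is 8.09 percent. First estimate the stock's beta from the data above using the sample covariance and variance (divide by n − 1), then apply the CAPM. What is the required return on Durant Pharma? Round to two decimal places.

12.01%

Mean R_i = (-13.4 + 18.9 + 11.4 − 11.9 + 5.6 + 5.8) / 6 = 2.7333%
Mean R_m = (-7.1 + 8.9 + 6.6 − 4.5 + 4.5 + 4.8) / 6 = 2.2000%
Σ(R_i − R̄_i)(R_m − R̄_m) = 409.1000  ⇒  Cov = 409.1000 / 5 = 81.8200
Σ(R_m − R̄_m)² = 207.6800  ⇒  Var(R_m) = 207.6800 / 5 = 41.5360
β = Cov / Var(R_m) = 81.8200 / 41.5360 = 1.9699
MRP = 8.09% − 4.05% = 4.04%
E(R) = R_f + β × MRP = 4.05% + 1.9699 × 4.04% = 12.01%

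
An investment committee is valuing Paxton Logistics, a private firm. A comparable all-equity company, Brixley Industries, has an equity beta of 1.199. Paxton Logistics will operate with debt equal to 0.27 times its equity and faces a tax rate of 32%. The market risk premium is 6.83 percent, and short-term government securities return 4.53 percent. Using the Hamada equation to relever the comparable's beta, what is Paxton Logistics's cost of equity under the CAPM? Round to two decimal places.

14.22%

β_L = β_U × [1 + (1 − t)(D/E)] = 1.199 × [1 + (1 − 0.32) × 0.27]
    = 1.199 × [1 + 0.68 × 0.27] = 1.199 × 1.1836 = 1.4191
E(R) = R_f + β_L × MRP = 4.53% + 1.4191 × 6.83% = 14.22%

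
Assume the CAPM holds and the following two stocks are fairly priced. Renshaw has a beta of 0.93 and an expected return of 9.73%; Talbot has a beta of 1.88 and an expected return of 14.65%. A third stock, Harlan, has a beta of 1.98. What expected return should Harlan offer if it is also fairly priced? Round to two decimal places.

MRP (SML slope) = (14.65% − 9.73%) / (1.88 − 0.93) = 4.92% / 0.95 = 5.1789%
R_f (intercept) = 9.73% − 0.93 × 5.1789% = 4.9136%
E(R_Harlan) = R_f + β × MRP = 4.9136% + 1.98 × 5.1789% = 15.17%

15.17%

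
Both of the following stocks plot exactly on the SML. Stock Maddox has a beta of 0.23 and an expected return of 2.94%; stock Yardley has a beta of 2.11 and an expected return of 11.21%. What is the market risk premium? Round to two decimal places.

4.40%

Both satisfy E(R) = R_f + β·MRP, so the slope of the SML is
MRP = (11.21% − 2.94%) / (2.11 − 0.23) = 8.27% / 1.88 = 4.3989%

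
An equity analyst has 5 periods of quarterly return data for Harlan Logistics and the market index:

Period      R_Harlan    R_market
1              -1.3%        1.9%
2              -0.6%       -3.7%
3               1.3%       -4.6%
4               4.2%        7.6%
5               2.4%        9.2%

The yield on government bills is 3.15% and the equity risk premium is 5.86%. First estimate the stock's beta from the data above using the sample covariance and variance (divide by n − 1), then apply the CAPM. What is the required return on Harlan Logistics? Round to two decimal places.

Mean R_i = (-1.3 − 0.6 + 1.3 + 4.2 + 2.4) / 5 = 1.2000%
Mean R_m = (1.9 − 3.7 − 4.6 + 7.6 + 9.2) / 5 = 2.0800%
Σ(R_i − R̄_i)(R_m − R̄_m) = 35.2900  ⇒  Cov = 35.2900 / 4 = 8.8225
Σ(R_m − R̄_m)² = 159.2280  ⇒  Var(R_m) = 159.2280 / 4 = 39.8070
β = Cov / Var(R_m) = 8.8225 / 39.8070 = 0.2216
E(R) = R_f + β × MRP = 3.15% + 0.2216 × 5.86% = 4.45%

4.45%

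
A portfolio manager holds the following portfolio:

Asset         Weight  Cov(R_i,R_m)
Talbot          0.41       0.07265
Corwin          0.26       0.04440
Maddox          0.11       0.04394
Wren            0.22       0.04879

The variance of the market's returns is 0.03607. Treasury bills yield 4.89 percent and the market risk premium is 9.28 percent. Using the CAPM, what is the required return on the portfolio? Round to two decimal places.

19.53%

β_Talbot = 0.07265 / 0.03607 = 2.0141
β_Corwin = 0.04440 / 0.03607 = 1.2309
β_Maddox = 0.04394 / 0.03607 = 1.2182
β_Wren = 0.04879 / 0.03607 = 1.3526
β_P = Σ w_i β_i = 0.41×2.0141 + 0.26×1.2309 + 0.11×1.2182 + 0.22×1.3526 = 1.5774
E(R_P) = R_f + β_P × MRP = 4.89% + 1.5774 × 9.28% = 19.53%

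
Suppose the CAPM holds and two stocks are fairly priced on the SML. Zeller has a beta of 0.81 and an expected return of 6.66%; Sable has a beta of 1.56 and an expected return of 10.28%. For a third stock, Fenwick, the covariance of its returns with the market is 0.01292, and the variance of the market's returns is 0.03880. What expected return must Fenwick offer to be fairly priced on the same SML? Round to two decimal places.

4.36%

MRP = (10.28% − 6.66%) / (1.56 − 0.81) = 4.8267%
R_f = 6.66% − 0.81 × 4.8267% = 2.7504%
β_Fenwick = Cov / Var(R_m) = 0.01292 / 0.03880 = 0.3330
E(R_Fenwick) = R_f + β × MRP = 2.7504% + 0.3330 × 4.8267% = 4.36%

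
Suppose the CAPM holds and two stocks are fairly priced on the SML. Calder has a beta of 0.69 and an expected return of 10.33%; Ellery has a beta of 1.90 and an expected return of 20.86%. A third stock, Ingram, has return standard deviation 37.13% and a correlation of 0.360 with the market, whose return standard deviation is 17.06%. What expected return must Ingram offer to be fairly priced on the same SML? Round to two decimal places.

MRP = (20.86% − 10.33%) / (1.90 − 0.69) = 8.7025%
R_f = 10.33% − 0.69 × 8.7025% = 4.3253%
β_Ingram = ρ·σ_i/σ_m = 0.360 × 37.13 / 17.06 = 0.7835
E(R_Ingram) = R_f + β × MRP = 4.3253% + 0.7835 × 8.7025% = 11.14%

11.14%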